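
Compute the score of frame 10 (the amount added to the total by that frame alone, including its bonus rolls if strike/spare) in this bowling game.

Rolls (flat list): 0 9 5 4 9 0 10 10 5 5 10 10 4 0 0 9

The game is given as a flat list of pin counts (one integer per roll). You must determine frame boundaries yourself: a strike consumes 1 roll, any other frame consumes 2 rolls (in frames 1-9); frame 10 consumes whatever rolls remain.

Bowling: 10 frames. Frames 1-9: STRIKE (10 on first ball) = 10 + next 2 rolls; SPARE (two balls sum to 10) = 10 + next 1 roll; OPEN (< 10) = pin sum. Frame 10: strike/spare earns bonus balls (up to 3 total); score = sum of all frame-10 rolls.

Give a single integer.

Answer: 9

Derivation:
Frame 1: OPEN (0+9=9). Cumulative: 9
Frame 2: OPEN (5+4=9). Cumulative: 18
Frame 3: OPEN (9+0=9). Cumulative: 27
Frame 4: STRIKE. 10 + next two rolls (10+5) = 25. Cumulative: 52
Frame 5: STRIKE. 10 + next two rolls (5+5) = 20. Cumulative: 72
Frame 6: SPARE (5+5=10). 10 + next roll (10) = 20. Cumulative: 92
Frame 7: STRIKE. 10 + next two rolls (10+4) = 24. Cumulative: 116
Frame 8: STRIKE. 10 + next two rolls (4+0) = 14. Cumulative: 130
Frame 9: OPEN (4+0=4). Cumulative: 134
Frame 10: OPEN. Sum of all frame-10 rolls (0+9) = 9. Cumulative: 143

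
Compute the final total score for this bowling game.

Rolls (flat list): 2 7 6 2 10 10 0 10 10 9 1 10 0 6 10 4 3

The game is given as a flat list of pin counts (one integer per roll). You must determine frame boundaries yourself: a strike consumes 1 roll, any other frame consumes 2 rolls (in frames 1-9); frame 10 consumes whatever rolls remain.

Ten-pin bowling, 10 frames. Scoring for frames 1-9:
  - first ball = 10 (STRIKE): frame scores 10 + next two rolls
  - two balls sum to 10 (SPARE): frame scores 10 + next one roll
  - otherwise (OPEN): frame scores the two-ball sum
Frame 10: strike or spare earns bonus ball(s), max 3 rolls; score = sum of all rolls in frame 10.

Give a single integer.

Frame 1: OPEN (2+7=9). Cumulative: 9
Frame 2: OPEN (6+2=8). Cumulative: 17
Frame 3: STRIKE. 10 + next two rolls (10+0) = 20. Cumulative: 37
Frame 4: STRIKE. 10 + next two rolls (0+10) = 20. Cumulative: 57
Frame 5: SPARE (0+10=10). 10 + next roll (10) = 20. Cumulative: 77
Frame 6: STRIKE. 10 + next two rolls (9+1) = 20. Cumulative: 97
Frame 7: SPARE (9+1=10). 10 + next roll (10) = 20. Cumulative: 117
Frame 8: STRIKE. 10 + next two rolls (0+6) = 16. Cumulative: 133
Frame 9: OPEN (0+6=6). Cumulative: 139
Frame 10: STRIKE. Sum of all frame-10 rolls (10+4+3) = 17. Cumulative: 156

Answer: 156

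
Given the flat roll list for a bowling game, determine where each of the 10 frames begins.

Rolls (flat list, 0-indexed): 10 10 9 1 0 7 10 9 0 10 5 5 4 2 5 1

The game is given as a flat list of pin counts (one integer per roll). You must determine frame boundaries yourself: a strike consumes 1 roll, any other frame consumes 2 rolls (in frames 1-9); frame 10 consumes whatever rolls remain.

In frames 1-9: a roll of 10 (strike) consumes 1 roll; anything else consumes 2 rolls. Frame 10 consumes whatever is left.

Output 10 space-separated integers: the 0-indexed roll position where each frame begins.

Frame 1 starts at roll index 0: roll=10 (strike), consumes 1 roll
Frame 2 starts at roll index 1: roll=10 (strike), consumes 1 roll
Frame 3 starts at roll index 2: rolls=9,1 (sum=10), consumes 2 rolls
Frame 4 starts at roll index 4: rolls=0,7 (sum=7), consumes 2 rolls
Frame 5 starts at roll index 6: roll=10 (strike), consumes 1 roll
Frame 6 starts at roll index 7: rolls=9,0 (sum=9), consumes 2 rolls
Frame 7 starts at roll index 9: roll=10 (strike), consumes 1 roll
Frame 8 starts at roll index 10: rolls=5,5 (sum=10), consumes 2 rolls
Frame 9 starts at roll index 12: rolls=4,2 (sum=6), consumes 2 rolls
Frame 10 starts at roll index 14: 2 remaining rolls

Answer: 0 1 2 4 6 7 9 10 12 14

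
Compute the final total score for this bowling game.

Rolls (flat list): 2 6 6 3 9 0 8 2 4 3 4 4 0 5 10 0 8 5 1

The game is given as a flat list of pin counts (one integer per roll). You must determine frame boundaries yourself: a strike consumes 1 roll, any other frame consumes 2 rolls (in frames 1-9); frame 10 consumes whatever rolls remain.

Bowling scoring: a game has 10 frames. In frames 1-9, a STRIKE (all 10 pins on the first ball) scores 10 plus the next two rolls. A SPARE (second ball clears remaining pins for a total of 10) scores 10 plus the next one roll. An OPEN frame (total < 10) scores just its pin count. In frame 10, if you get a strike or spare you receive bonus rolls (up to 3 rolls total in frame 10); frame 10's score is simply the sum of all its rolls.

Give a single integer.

Answer: 92

Derivation:
Frame 1: OPEN (2+6=8). Cumulative: 8
Frame 2: OPEN (6+3=9). Cumulative: 17
Frame 3: OPEN (9+0=9). Cumulative: 26
Frame 4: SPARE (8+2=10). 10 + next roll (4) = 14. Cumulative: 40
Frame 5: OPEN (4+3=7). Cumulative: 47
Frame 6: OPEN (4+4=8). Cumulative: 55
Frame 7: OPEN (0+5=5). Cumulative: 60
Frame 8: STRIKE. 10 + next two rolls (0+8) = 18. Cumulative: 78
Frame 9: OPEN (0+8=8). Cumulative: 86
Frame 10: OPEN. Sum of all frame-10 rolls (5+1) = 6. Cumulative: 92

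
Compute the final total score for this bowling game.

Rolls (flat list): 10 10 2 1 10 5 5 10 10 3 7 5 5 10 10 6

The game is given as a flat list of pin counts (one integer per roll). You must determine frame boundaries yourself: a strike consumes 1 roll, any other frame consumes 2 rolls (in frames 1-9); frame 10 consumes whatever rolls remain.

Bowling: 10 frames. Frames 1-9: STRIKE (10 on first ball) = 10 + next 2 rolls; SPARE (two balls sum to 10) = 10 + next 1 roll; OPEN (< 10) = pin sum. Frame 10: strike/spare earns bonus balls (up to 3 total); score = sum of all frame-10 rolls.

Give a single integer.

Answer: 182

Derivation:
Frame 1: STRIKE. 10 + next two rolls (10+2) = 22. Cumulative: 22
Frame 2: STRIKE. 10 + next two rolls (2+1) = 13. Cumulative: 35
Frame 3: OPEN (2+1=3). Cumulative: 38
Frame 4: STRIKE. 10 + next two rolls (5+5) = 20. Cumulative: 58
Frame 5: SPARE (5+5=10). 10 + next roll (10) = 20. Cumulative: 78
Frame 6: STRIKE. 10 + next two rolls (10+3) = 23. Cumulative: 101
Frame 7: STRIKE. 10 + next two rolls (3+7) = 20. Cumulative: 121
Frame 8: SPARE (3+7=10). 10 + next roll (5) = 15. Cumulative: 136
Frame 9: SPARE (5+5=10). 10 + next roll (10) = 20. Cumulative: 156
Frame 10: STRIKE. Sum of all frame-10 rolls (10+10+6) = 26. Cumulative: 182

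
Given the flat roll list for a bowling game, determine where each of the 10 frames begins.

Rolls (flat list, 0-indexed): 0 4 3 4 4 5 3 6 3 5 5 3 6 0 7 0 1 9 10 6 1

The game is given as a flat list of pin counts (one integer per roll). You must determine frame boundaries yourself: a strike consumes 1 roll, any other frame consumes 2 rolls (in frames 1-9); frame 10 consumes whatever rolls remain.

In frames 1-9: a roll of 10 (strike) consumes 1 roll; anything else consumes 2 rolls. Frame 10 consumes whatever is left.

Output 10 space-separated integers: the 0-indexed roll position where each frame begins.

Frame 1 starts at roll index 0: rolls=0,4 (sum=4), consumes 2 rolls
Frame 2 starts at roll index 2: rolls=3,4 (sum=7), consumes 2 rolls
Frame 3 starts at roll index 4: rolls=4,5 (sum=9), consumes 2 rolls
Frame 4 starts at roll index 6: rolls=3,6 (sum=9), consumes 2 rolls
Frame 5 starts at roll index 8: rolls=3,5 (sum=8), consumes 2 rolls
Frame 6 starts at roll index 10: rolls=5,3 (sum=8), consumes 2 rolls
Frame 7 starts at roll index 12: rolls=6,0 (sum=6), consumes 2 rolls
Frame 8 starts at roll index 14: rolls=7,0 (sum=7), consumes 2 rolls
Frame 9 starts at roll index 16: rolls=1,9 (sum=10), consumes 2 rolls
Frame 10 starts at roll index 18: 3 remaining rolls

Answer: 0 2 4 6 8 10 12 14 16 18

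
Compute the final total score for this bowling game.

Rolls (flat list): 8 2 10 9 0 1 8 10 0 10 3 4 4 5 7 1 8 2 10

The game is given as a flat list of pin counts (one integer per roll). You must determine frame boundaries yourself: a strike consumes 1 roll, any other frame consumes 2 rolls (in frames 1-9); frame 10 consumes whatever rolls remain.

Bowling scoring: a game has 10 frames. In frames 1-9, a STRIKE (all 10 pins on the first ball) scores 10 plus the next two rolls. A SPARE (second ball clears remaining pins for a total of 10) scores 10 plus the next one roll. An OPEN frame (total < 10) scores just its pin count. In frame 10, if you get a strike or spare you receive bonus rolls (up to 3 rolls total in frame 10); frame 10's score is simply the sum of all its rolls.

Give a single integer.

Answer: 134

Derivation:
Frame 1: SPARE (8+2=10). 10 + next roll (10) = 20. Cumulative: 20
Frame 2: STRIKE. 10 + next two rolls (9+0) = 19. Cumulative: 39
Frame 3: OPEN (9+0=9). Cumulative: 48
Frame 4: OPEN (1+8=9). Cumulative: 57
Frame 5: STRIKE. 10 + next two rolls (0+10) = 20. Cumulative: 77
Frame 6: SPARE (0+10=10). 10 + next roll (3) = 13. Cumulative: 90
Frame 7: OPEN (3+4=7). Cumulative: 97
Frame 8: OPEN (4+5=9). Cumulative: 106
Frame 9: OPEN (7+1=8). Cumulative: 114
Frame 10: SPARE. Sum of all frame-10 rolls (8+2+10) = 20. Cumulative: 134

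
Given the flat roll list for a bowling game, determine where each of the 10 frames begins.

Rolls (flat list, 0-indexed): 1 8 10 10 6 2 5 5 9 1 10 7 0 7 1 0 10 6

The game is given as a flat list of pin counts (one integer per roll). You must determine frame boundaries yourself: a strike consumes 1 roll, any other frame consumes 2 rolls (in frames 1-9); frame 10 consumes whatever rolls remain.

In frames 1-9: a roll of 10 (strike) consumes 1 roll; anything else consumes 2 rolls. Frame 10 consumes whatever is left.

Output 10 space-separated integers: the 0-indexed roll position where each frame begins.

Frame 1 starts at roll index 0: rolls=1,8 (sum=9), consumes 2 rolls
Frame 2 starts at roll index 2: roll=10 (strike), consumes 1 roll
Frame 3 starts at roll index 3: roll=10 (strike), consumes 1 roll
Frame 4 starts at roll index 4: rolls=6,2 (sum=8), consumes 2 rolls
Frame 5 starts at roll index 6: rolls=5,5 (sum=10), consumes 2 rolls
Frame 6 starts at roll index 8: rolls=9,1 (sum=10), consumes 2 rolls
Frame 7 starts at roll index 10: roll=10 (strike), consumes 1 roll
Frame 8 starts at roll index 11: rolls=7,0 (sum=7), consumes 2 rolls
Frame 9 starts at roll index 13: rolls=7,1 (sum=8), consumes 2 rolls
Frame 10 starts at roll index 15: 3 remaining rolls

Answer: 0 2 3 4 6 8 10 11 13 15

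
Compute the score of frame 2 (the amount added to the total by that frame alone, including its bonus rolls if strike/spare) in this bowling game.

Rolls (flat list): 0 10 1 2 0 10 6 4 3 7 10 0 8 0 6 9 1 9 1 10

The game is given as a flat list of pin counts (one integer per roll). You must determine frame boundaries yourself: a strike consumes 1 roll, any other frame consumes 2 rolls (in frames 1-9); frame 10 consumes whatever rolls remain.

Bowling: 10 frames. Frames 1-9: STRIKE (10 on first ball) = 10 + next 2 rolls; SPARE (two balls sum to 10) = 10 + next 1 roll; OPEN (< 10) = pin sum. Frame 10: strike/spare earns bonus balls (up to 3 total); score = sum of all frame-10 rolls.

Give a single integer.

Frame 1: SPARE (0+10=10). 10 + next roll (1) = 11. Cumulative: 11
Frame 2: OPEN (1+2=3). Cumulative: 14
Frame 3: SPARE (0+10=10). 10 + next roll (6) = 16. Cumulative: 30
Frame 4: SPARE (6+4=10). 10 + next roll (3) = 13. Cumulative: 43

Answer: 3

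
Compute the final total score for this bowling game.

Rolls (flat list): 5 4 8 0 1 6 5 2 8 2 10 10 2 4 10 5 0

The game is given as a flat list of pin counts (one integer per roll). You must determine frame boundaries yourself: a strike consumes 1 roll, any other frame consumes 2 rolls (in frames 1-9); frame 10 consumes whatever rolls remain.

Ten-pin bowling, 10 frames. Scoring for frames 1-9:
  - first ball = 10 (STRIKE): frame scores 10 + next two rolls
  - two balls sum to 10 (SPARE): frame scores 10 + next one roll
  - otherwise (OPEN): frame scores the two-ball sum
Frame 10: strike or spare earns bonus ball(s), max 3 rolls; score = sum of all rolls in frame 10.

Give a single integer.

Answer: 115

Derivation:
Frame 1: OPEN (5+4=9). Cumulative: 9
Frame 2: OPEN (8+0=8). Cumulative: 17
Frame 3: OPEN (1+6=7). Cumulative: 24
Frame 4: OPEN (5+2=7). Cumulative: 31
Frame 5: SPARE (8+2=10). 10 + next roll (10) = 20. Cumulative: 51
Frame 6: STRIKE. 10 + next two rolls (10+2) = 22. Cumulative: 73
Frame 7: STRIKE. 10 + next two rolls (2+4) = 16. Cumulative: 89
Frame 8: OPEN (2+4=6). Cumulative: 95
Frame 9: STRIKE. 10 + next two rolls (5+0) = 15. Cumulative: 110
Frame 10: OPEN. Sum of all frame-10 rolls (5+0) = 5. Cumulative: 115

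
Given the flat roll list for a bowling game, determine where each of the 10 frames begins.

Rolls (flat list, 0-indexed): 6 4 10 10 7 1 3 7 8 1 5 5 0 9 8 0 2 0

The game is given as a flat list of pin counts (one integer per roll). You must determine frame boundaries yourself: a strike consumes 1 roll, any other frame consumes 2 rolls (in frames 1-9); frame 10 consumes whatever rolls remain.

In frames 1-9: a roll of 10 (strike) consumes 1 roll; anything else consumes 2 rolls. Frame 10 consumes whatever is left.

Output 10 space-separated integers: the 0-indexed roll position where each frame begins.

Answer: 0 2 3 4 6 8 10 12 14 16

Derivation:
Frame 1 starts at roll index 0: rolls=6,4 (sum=10), consumes 2 rolls
Frame 2 starts at roll index 2: roll=10 (strike), consumes 1 roll
Frame 3 starts at roll index 3: roll=10 (strike), consumes 1 roll
Frame 4 starts at roll index 4: rolls=7,1 (sum=8), consumes 2 rolls
Frame 5 starts at roll index 6: rolls=3,7 (sum=10), consumes 2 rolls
Frame 6 starts at roll index 8: rolls=8,1 (sum=9), consumes 2 rolls
Frame 7 starts at roll index 10: rolls=5,5 (sum=10), consumes 2 rolls
Frame 8 starts at roll index 12: rolls=0,9 (sum=9), consumes 2 rolls
Frame 9 starts at roll index 14: rolls=8,0 (sum=8), consumes 2 rolls
Frame 10 starts at roll index 16: 2 remaining rolls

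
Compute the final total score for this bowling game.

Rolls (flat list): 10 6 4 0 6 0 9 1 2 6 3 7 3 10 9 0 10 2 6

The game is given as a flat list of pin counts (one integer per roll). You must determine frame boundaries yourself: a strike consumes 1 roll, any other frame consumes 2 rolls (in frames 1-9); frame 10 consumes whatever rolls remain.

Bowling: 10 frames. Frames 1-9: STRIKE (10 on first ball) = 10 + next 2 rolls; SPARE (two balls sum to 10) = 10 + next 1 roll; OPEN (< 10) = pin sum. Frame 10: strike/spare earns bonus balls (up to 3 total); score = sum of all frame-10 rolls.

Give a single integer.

Answer: 123

Derivation:
Frame 1: STRIKE. 10 + next two rolls (6+4) = 20. Cumulative: 20
Frame 2: SPARE (6+4=10). 10 + next roll (0) = 10. Cumulative: 30
Frame 3: OPEN (0+6=6). Cumulative: 36
Frame 4: OPEN (0+9=9). Cumulative: 45
Frame 5: OPEN (1+2=3). Cumulative: 48
Frame 6: OPEN (6+3=9). Cumulative: 57
Frame 7: SPARE (7+3=10). 10 + next roll (10) = 20. Cumulative: 77
Frame 8: STRIKE. 10 + next two rolls (9+0) = 19. Cumulative: 96
Frame 9: OPEN (9+0=9). Cumulative: 105
Frame 10: STRIKE. Sum of all frame-10 rolls (10+2+6) = 18. Cumulative: 123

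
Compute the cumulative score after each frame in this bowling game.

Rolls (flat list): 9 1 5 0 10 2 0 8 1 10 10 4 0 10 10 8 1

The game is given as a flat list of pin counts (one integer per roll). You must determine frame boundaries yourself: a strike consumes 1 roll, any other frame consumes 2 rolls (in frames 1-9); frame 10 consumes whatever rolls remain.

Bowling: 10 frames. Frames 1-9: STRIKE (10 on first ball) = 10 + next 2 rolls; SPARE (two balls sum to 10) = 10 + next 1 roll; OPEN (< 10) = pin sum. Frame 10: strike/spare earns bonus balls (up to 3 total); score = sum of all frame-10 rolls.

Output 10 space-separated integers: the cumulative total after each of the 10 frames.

Frame 1: SPARE (9+1=10). 10 + next roll (5) = 15. Cumulative: 15
Frame 2: OPEN (5+0=5). Cumulative: 20
Frame 3: STRIKE. 10 + next two rolls (2+0) = 12. Cumulative: 32
Frame 4: OPEN (2+0=2). Cumulative: 34
Frame 5: OPEN (8+1=9). Cumulative: 43
Frame 6: STRIKE. 10 + next two rolls (10+4) = 24. Cumulative: 67
Frame 7: STRIKE. 10 + next two rolls (4+0) = 14. Cumulative: 81
Frame 8: OPEN (4+0=4). Cumulative: 85
Frame 9: STRIKE. 10 + next two rolls (10+8) = 28. Cumulative: 113
Frame 10: STRIKE. Sum of all frame-10 rolls (10+8+1) = 19. Cumulative: 132

Answer: 15 20 32 34 43 67 81 85 113 132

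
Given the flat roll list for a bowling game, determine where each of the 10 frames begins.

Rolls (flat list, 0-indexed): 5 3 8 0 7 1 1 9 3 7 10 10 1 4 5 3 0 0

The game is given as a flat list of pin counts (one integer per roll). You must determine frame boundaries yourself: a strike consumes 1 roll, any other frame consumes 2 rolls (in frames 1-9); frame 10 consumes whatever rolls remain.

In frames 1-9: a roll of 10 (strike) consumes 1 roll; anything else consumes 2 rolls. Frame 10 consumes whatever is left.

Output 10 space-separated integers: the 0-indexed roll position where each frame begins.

Frame 1 starts at roll index 0: rolls=5,3 (sum=8), consumes 2 rolls
Frame 2 starts at roll index 2: rolls=8,0 (sum=8), consumes 2 rolls
Frame 3 starts at roll index 4: rolls=7,1 (sum=8), consumes 2 rolls
Frame 4 starts at roll index 6: rolls=1,9 (sum=10), consumes 2 rolls
Frame 5 starts at roll index 8: rolls=3,7 (sum=10), consumes 2 rolls
Frame 6 starts at roll index 10: roll=10 (strike), consumes 1 roll
Frame 7 starts at roll index 11: roll=10 (strike), consumes 1 roll
Frame 8 starts at roll index 12: rolls=1,4 (sum=5), consumes 2 rolls
Frame 9 starts at roll index 14: rolls=5,3 (sum=8), consumes 2 rolls
Frame 10 starts at roll index 16: 2 remaining rolls

Answer: 0 2 4 6 8 10 11 12 14 16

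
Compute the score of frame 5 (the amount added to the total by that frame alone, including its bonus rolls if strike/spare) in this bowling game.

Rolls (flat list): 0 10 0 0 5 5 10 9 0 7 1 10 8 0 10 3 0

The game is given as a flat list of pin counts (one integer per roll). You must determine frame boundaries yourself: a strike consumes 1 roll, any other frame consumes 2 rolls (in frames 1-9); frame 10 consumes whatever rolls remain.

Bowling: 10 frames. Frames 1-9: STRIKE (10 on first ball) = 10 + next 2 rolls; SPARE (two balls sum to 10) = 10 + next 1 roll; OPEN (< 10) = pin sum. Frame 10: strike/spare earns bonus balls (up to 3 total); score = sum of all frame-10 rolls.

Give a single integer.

Frame 1: SPARE (0+10=10). 10 + next roll (0) = 10. Cumulative: 10
Frame 2: OPEN (0+0=0). Cumulative: 10
Frame 3: SPARE (5+5=10). 10 + next roll (10) = 20. Cumulative: 30
Frame 4: STRIKE. 10 + next two rolls (9+0) = 19. Cumulative: 49
Frame 5: OPEN (9+0=9). Cumulative: 58
Frame 6: OPEN (7+1=8). Cumulative: 66
Frame 7: STRIKE. 10 + next two rolls (8+0) = 18. Cumulative: 84

Answer: 9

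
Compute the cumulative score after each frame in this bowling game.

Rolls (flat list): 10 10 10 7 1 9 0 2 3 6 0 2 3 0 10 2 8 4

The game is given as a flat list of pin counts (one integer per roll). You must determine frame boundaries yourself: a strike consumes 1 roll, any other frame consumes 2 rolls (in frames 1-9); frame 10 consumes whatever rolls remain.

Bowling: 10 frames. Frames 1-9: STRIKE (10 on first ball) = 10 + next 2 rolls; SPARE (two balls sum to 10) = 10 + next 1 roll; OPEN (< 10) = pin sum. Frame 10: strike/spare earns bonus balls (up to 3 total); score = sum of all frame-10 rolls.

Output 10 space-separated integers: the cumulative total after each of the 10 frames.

Frame 1: STRIKE. 10 + next two rolls (10+10) = 30. Cumulative: 30
Frame 2: STRIKE. 10 + next two rolls (10+7) = 27. Cumulative: 57
Frame 3: STRIKE. 10 + next two rolls (7+1) = 18. Cumulative: 75
Frame 4: OPEN (7+1=8). Cumulative: 83
Frame 5: OPEN (9+0=9). Cumulative: 92
Frame 6: OPEN (2+3=5). Cumulative: 97
Frame 7: OPEN (6+0=6). Cumulative: 103
Frame 8: OPEN (2+3=5). Cumulative: 108
Frame 9: SPARE (0+10=10). 10 + next roll (2) = 12. Cumulative: 120
Frame 10: SPARE. Sum of all frame-10 rolls (2+8+4) = 14. Cumulative: 134

Answer: 30 57 75 83 92 97 103 108 120 134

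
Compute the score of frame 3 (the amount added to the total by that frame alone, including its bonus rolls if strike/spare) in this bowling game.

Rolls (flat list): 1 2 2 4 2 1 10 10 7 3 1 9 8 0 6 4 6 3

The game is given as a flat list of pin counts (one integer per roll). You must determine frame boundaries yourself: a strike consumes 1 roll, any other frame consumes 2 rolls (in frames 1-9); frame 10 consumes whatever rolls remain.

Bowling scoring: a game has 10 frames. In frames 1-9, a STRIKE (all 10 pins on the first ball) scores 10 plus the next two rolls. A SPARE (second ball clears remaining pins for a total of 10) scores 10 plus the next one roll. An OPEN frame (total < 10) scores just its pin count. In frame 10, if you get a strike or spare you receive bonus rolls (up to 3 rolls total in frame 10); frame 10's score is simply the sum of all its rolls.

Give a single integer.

Answer: 3

Derivation:
Frame 1: OPEN (1+2=3). Cumulative: 3
Frame 2: OPEN (2+4=6). Cumulative: 9
Frame 3: OPEN (2+1=3). Cumulative: 12
Frame 4: STRIKE. 10 + next two rolls (10+7) = 27. Cumulative: 39
Frame 5: STRIKE. 10 + next two rolls (7+3) = 20. Cumulative: 59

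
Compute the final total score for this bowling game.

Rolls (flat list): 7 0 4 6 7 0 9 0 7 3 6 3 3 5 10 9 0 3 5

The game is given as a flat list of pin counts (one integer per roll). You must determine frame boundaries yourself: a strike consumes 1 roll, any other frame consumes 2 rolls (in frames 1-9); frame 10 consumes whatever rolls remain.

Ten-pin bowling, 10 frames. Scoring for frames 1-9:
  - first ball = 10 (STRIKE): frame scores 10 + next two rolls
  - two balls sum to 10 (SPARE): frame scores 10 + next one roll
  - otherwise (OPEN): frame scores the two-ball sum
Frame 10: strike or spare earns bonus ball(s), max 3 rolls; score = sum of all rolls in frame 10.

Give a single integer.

Answer: 109

Derivation:
Frame 1: OPEN (7+0=7). Cumulative: 7
Frame 2: SPARE (4+6=10). 10 + next roll (7) = 17. Cumulative: 24
Frame 3: OPEN (7+0=7). Cumulative: 31
Frame 4: OPEN (9+0=9). Cumulative: 40
Frame 5: SPARE (7+3=10). 10 + next roll (6) = 16. Cumulative: 56
Frame 6: OPEN (6+3=9). Cumulative: 65
Frame 7: OPEN (3+5=8). Cumulative: 73
Frame 8: STRIKE. 10 + next two rolls (9+0) = 19. Cumulative: 92
Frame 9: OPEN (9+0=9). Cumulative: 101
Frame 10: OPEN. Sum of all frame-10 rolls (3+5) = 8. Cumulative: 109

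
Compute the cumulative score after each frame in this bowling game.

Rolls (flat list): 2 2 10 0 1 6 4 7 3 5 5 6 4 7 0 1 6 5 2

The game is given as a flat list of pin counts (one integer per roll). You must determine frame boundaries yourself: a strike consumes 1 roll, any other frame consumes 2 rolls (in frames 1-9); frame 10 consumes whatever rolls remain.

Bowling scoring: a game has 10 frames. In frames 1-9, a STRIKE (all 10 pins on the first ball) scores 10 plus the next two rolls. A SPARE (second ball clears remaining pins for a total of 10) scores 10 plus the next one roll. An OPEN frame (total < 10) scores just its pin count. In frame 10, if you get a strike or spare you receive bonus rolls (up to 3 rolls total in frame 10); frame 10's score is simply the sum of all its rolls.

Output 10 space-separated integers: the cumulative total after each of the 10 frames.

Answer: 4 15 16 33 48 64 81 88 95 102

Derivation:
Frame 1: OPEN (2+2=4). Cumulative: 4
Frame 2: STRIKE. 10 + next two rolls (0+1) = 11. Cumulative: 15
Frame 3: OPEN (0+1=1). Cumulative: 16
Frame 4: SPARE (6+4=10). 10 + next roll (7) = 17. Cumulative: 33
Frame 5: SPARE (7+3=10). 10 + next roll (5) = 15. Cumulative: 48
Frame 6: SPARE (5+5=10). 10 + next roll (6) = 16. Cumulative: 64
Frame 7: SPARE (6+4=10). 10 + next roll (7) = 17. Cumulative: 81
Frame 8: OPEN (7+0=7). Cumulative: 88
Frame 9: OPEN (1+6=7). Cumulative: 95
Frame 10: OPEN. Sum of all frame-10 rolls (5+2) = 7. Cumulative: 102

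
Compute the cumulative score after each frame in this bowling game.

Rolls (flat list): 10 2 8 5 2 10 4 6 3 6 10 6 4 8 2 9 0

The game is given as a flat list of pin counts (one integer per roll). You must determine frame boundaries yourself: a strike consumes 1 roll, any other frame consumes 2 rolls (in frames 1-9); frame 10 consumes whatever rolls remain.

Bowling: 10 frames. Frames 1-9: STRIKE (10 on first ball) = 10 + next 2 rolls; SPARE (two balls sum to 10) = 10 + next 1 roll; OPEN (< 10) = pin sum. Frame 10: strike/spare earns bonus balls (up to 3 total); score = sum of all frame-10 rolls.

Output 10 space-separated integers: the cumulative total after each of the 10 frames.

Answer: 20 35 42 62 75 84 104 122 141 150

Derivation:
Frame 1: STRIKE. 10 + next two rolls (2+8) = 20. Cumulative: 20
Frame 2: SPARE (2+8=10). 10 + next roll (5) = 15. Cumulative: 35
Frame 3: OPEN (5+2=7). Cumulative: 42
Frame 4: STRIKE. 10 + next two rolls (4+6) = 20. Cumulative: 62
Frame 5: SPARE (4+6=10). 10 + next roll (3) = 13. Cumulative: 75
Frame 6: OPEN (3+6=9). Cumulative: 84
Frame 7: STRIKE. 10 + next two rolls (6+4) = 20. Cumulative: 104
Frame 8: SPARE (6+4=10). 10 + next roll (8) = 18. Cumulative: 122
Frame 9: SPARE (8+2=10). 10 + next roll (9) = 19. Cumulative: 141
Frame 10: OPEN. Sum of all frame-10 rolls (9+0) = 9. Cumulative: 150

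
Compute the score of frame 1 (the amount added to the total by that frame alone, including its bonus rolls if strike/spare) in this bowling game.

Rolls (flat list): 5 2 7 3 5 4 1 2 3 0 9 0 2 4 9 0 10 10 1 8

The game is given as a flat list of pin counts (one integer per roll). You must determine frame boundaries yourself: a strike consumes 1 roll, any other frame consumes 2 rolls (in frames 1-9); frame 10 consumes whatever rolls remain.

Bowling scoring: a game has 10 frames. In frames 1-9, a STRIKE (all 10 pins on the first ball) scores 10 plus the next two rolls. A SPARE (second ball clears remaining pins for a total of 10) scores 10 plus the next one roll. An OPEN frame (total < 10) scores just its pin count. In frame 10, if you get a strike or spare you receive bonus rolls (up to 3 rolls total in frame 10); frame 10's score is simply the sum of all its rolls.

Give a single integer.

Answer: 7

Derivation:
Frame 1: OPEN (5+2=7). Cumulative: 7
Frame 2: SPARE (7+3=10). 10 + next roll (5) = 15. Cumulative: 22
Frame 3: OPEN (5+4=9). Cumulative: 31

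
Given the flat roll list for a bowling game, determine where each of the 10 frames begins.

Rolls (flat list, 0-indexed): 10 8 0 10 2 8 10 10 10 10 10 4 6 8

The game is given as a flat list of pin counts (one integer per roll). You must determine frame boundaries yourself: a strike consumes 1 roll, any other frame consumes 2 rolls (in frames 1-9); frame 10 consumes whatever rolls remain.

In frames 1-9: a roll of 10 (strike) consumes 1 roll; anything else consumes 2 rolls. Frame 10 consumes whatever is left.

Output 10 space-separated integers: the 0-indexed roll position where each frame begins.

Answer: 0 1 3 4 6 7 8 9 10 11

Derivation:
Frame 1 starts at roll index 0: roll=10 (strike), consumes 1 roll
Frame 2 starts at roll index 1: rolls=8,0 (sum=8), consumes 2 rolls
Frame 3 starts at roll index 3: roll=10 (strike), consumes 1 roll
Frame 4 starts at roll index 4: rolls=2,8 (sum=10), consumes 2 rolls
Frame 5 starts at roll index 6: roll=10 (strike), consumes 1 roll
Frame 6 starts at roll index 7: roll=10 (strike), consumes 1 roll
Frame 7 starts at roll index 8: roll=10 (strike), consumes 1 roll
Frame 8 starts at roll index 9: roll=10 (strike), consumes 1 roll
Frame 9 starts at roll index 10: roll=10 (strike), consumes 1 roll
Frame 10 starts at roll index 11: 3 remaining rolls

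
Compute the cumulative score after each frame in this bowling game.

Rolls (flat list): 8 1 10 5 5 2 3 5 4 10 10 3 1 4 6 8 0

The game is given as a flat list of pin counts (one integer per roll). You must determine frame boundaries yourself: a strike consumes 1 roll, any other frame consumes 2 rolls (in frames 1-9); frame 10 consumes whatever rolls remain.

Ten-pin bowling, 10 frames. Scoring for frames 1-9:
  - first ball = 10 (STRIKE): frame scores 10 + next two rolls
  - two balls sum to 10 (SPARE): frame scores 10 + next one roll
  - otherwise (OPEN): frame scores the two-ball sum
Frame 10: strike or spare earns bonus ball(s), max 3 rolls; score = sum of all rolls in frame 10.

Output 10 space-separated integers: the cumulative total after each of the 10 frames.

Answer: 9 29 41 46 55 78 92 96 114 122

Derivation:
Frame 1: OPEN (8+1=9). Cumulative: 9
Frame 2: STRIKE. 10 + next two rolls (5+5) = 20. Cumulative: 29
Frame 3: SPARE (5+5=10). 10 + next roll (2) = 12. Cumulative: 41
Frame 4: OPEN (2+3=5). Cumulative: 46
Frame 5: OPEN (5+4=9). Cumulative: 55
Frame 6: STRIKE. 10 + next two rolls (10+3) = 23. Cumulative: 78
Frame 7: STRIKE. 10 + next two rolls (3+1) = 14. Cumulative: 92
Frame 8: OPEN (3+1=4). Cumulative: 96
Frame 9: SPARE (4+6=10). 10 + next roll (8) = 18. Cumulative: 114
Frame 10: OPEN. Sum of all frame-10 rolls (8+0) = 8. Cumulative: 122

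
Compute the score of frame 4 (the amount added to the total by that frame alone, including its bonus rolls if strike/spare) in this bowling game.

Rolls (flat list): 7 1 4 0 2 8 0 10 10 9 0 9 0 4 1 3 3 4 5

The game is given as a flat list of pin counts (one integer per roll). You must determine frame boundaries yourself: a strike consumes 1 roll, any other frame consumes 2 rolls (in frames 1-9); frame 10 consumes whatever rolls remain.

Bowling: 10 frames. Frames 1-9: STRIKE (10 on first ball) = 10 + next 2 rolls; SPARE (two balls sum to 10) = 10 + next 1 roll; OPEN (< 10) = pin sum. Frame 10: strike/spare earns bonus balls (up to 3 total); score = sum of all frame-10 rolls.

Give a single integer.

Frame 1: OPEN (7+1=8). Cumulative: 8
Frame 2: OPEN (4+0=4). Cumulative: 12
Frame 3: SPARE (2+8=10). 10 + next roll (0) = 10. Cumulative: 22
Frame 4: SPARE (0+10=10). 10 + next roll (10) = 20. Cumulative: 42
Frame 5: STRIKE. 10 + next two rolls (9+0) = 19. Cumulative: 61
Frame 6: OPEN (9+0=9). Cumulative: 70

Answer: 20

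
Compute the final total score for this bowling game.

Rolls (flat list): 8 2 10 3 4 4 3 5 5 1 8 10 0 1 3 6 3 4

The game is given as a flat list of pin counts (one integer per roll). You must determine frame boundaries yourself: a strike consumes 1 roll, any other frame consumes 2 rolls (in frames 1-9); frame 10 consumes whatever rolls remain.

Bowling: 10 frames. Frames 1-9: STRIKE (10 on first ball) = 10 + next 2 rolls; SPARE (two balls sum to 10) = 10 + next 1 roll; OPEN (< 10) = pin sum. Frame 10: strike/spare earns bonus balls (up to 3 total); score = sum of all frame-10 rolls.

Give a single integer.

Frame 1: SPARE (8+2=10). 10 + next roll (10) = 20. Cumulative: 20
Frame 2: STRIKE. 10 + next two rolls (3+4) = 17. Cumulative: 37
Frame 3: OPEN (3+4=7). Cumulative: 44
Frame 4: OPEN (4+3=7). Cumulative: 51
Frame 5: SPARE (5+5=10). 10 + next roll (1) = 11. Cumulative: 62
Frame 6: OPEN (1+8=9). Cumulative: 71
Frame 7: STRIKE. 10 + next two rolls (0+1) = 11. Cumulative: 82
Frame 8: OPEN (0+1=1). Cumulative: 83
Frame 9: OPEN (3+6=9). Cumulative: 92
Frame 10: OPEN. Sum of all frame-10 rolls (3+4) = 7. Cumulative: 99

Answer: 99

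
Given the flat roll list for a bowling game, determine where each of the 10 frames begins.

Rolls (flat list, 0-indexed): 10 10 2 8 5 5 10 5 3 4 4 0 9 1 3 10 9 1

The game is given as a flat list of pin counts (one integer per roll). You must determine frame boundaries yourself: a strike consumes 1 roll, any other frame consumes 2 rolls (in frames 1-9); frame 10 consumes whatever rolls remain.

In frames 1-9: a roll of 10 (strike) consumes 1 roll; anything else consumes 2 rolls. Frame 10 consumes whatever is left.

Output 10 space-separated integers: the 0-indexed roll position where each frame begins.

Frame 1 starts at roll index 0: roll=10 (strike), consumes 1 roll
Frame 2 starts at roll index 1: roll=10 (strike), consumes 1 roll
Frame 3 starts at roll index 2: rolls=2,8 (sum=10), consumes 2 rolls
Frame 4 starts at roll index 4: rolls=5,5 (sum=10), consumes 2 rolls
Frame 5 starts at roll index 6: roll=10 (strike), consumes 1 roll
Frame 6 starts at roll index 7: rolls=5,3 (sum=8), consumes 2 rolls
Frame 7 starts at roll index 9: rolls=4,4 (sum=8), consumes 2 rolls
Frame 8 starts at roll index 11: rolls=0,9 (sum=9), consumes 2 rolls
Frame 9 starts at roll index 13: rolls=1,3 (sum=4), consumes 2 rolls
Frame 10 starts at roll index 15: 3 remaining rolls

Answer: 0 1 2 4 6 7 9 11 13 15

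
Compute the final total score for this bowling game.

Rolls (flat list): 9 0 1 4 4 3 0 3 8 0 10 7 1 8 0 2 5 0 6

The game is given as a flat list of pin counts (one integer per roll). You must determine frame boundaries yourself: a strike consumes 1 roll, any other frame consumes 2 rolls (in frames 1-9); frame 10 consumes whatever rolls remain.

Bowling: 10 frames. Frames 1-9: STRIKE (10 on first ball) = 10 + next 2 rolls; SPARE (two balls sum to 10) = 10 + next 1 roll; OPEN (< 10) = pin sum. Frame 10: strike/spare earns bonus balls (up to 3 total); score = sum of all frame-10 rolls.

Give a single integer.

Frame 1: OPEN (9+0=9). Cumulative: 9
Frame 2: OPEN (1+4=5). Cumulative: 14
Frame 3: OPEN (4+3=7). Cumulative: 21
Frame 4: OPEN (0+3=3). Cumulative: 24
Frame 5: OPEN (8+0=8). Cumulative: 32
Frame 6: STRIKE. 10 + next two rolls (7+1) = 18. Cumulative: 50
Frame 7: OPEN (7+1=8). Cumulative: 58
Frame 8: OPEN (8+0=8). Cumulative: 66
Frame 9: OPEN (2+5=7). Cumulative: 73
Frame 10: OPEN. Sum of all frame-10 rolls (0+6) = 6. Cumulative: 79

Answer: 79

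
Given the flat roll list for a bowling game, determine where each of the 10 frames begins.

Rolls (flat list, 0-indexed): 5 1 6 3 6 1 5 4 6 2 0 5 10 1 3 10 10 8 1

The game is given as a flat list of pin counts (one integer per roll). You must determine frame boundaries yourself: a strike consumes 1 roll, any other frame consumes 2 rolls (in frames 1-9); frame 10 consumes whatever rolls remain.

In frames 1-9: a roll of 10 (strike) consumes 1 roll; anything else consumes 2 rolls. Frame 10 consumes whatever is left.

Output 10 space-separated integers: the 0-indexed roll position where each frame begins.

Answer: 0 2 4 6 8 10 12 13 15 16

Derivation:
Frame 1 starts at roll index 0: rolls=5,1 (sum=6), consumes 2 rolls
Frame 2 starts at roll index 2: rolls=6,3 (sum=9), consumes 2 rolls
Frame 3 starts at roll index 4: rolls=6,1 (sum=7), consumes 2 rolls
Frame 4 starts at roll index 6: rolls=5,4 (sum=9), consumes 2 rolls
Frame 5 starts at roll index 8: rolls=6,2 (sum=8), consumes 2 rolls
Frame 6 starts at roll index 10: rolls=0,5 (sum=5), consumes 2 rolls
Frame 7 starts at roll index 12: roll=10 (strike), consumes 1 roll
Frame 8 starts at roll index 13: rolls=1,3 (sum=4), consumes 2 rolls
Frame 9 starts at roll index 15: roll=10 (strike), consumes 1 roll
Frame 10 starts at roll index 16: 3 remaining rolls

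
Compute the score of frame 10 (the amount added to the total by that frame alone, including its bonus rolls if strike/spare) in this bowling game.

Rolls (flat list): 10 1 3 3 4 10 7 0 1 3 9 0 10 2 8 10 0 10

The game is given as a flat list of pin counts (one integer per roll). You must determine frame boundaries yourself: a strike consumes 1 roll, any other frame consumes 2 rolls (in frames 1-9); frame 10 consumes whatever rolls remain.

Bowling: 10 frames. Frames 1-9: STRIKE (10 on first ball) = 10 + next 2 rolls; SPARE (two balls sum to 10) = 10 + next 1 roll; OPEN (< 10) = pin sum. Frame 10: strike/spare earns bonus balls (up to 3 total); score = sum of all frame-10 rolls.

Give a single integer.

Frame 1: STRIKE. 10 + next two rolls (1+3) = 14. Cumulative: 14
Frame 2: OPEN (1+3=4). Cumulative: 18
Frame 3: OPEN (3+4=7). Cumulative: 25
Frame 4: STRIKE. 10 + next two rolls (7+0) = 17. Cumulative: 42
Frame 5: OPEN (7+0=7). Cumulative: 49
Frame 6: OPEN (1+3=4). Cumulative: 53
Frame 7: OPEN (9+0=9). Cumulative: 62
Frame 8: STRIKE. 10 + next two rolls (2+8) = 20. Cumulative: 82
Frame 9: SPARE (2+8=10). 10 + next roll (10) = 20. Cumulative: 102
Frame 10: STRIKE. Sum of all frame-10 rolls (10+0+10) = 20. Cumulative: 122

Answer: 20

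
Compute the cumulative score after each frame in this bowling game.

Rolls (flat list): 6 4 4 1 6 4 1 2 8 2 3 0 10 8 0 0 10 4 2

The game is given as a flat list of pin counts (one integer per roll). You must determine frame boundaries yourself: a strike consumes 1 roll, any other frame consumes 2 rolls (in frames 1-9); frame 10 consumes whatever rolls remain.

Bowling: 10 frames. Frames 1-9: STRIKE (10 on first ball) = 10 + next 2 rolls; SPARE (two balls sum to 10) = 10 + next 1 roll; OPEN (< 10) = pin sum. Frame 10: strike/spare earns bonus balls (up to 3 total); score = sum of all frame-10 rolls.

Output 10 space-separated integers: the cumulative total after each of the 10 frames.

Frame 1: SPARE (6+4=10). 10 + next roll (4) = 14. Cumulative: 14
Frame 2: OPEN (4+1=5). Cumulative: 19
Frame 3: SPARE (6+4=10). 10 + next roll (1) = 11. Cumulative: 30
Frame 4: OPEN (1+2=3). Cumulative: 33
Frame 5: SPARE (8+2=10). 10 + next roll (3) = 13. Cumulative: 46
Frame 6: OPEN (3+0=3). Cumulative: 49
Frame 7: STRIKE. 10 + next two rolls (8+0) = 18. Cumulative: 67
Frame 8: OPEN (8+0=8). Cumulative: 75
Frame 9: SPARE (0+10=10). 10 + next roll (4) = 14. Cumulative: 89
Frame 10: OPEN. Sum of all frame-10 rolls (4+2) = 6. Cumulative: 95

Answer: 14 19 30 33 46 49 67 75 89 95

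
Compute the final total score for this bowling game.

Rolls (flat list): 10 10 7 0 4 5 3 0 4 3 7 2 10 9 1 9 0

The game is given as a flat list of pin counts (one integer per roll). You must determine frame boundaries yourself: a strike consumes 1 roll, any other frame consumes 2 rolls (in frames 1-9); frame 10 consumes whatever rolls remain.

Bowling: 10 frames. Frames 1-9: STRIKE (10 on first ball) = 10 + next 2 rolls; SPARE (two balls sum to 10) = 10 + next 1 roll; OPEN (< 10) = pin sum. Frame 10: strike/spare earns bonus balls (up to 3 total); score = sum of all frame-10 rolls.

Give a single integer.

Frame 1: STRIKE. 10 + next two rolls (10+7) = 27. Cumulative: 27
Frame 2: STRIKE. 10 + next two rolls (7+0) = 17. Cumulative: 44
Frame 3: OPEN (7+0=7). Cumulative: 51
Frame 4: OPEN (4+5=9). Cumulative: 60
Frame 5: OPEN (3+0=3). Cumulative: 63
Frame 6: OPEN (4+3=7). Cumulative: 70
Frame 7: OPEN (7+2=9). Cumulative: 79
Frame 8: STRIKE. 10 + next two rolls (9+1) = 20. Cumulative: 99
Frame 9: SPARE (9+1=10). 10 + next roll (9) = 19. Cumulative: 118
Frame 10: OPEN. Sum of all frame-10 rolls (9+0) = 9. Cumulative: 127

Answer: 127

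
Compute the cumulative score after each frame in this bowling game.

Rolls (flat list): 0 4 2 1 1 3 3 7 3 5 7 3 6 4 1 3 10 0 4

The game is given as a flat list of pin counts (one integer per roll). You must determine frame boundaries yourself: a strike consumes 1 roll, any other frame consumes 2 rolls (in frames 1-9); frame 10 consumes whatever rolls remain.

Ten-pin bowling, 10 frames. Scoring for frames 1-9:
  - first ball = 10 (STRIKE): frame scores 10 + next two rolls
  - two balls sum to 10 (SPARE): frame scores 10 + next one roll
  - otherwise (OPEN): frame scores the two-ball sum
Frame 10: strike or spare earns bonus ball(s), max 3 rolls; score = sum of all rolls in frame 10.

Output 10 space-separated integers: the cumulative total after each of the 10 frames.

Answer: 4 7 11 24 32 48 59 63 77 81

Derivation:
Frame 1: OPEN (0+4=4). Cumulative: 4
Frame 2: OPEN (2+1=3). Cumulative: 7
Frame 3: OPEN (1+3=4). Cumulative: 11
Frame 4: SPARE (3+7=10). 10 + next roll (3) = 13. Cumulative: 24
Frame 5: OPEN (3+5=8). Cumulative: 32
Frame 6: SPARE (7+3=10). 10 + next roll (6) = 16. Cumulative: 48
Frame 7: SPARE (6+4=10). 10 + next roll (1) = 11. Cumulative: 59
Frame 8: OPEN (1+3=4). Cumulative: 63
Frame 9: STRIKE. 10 + next two rolls (0+4) = 14. Cumulative: 77
Frame 10: OPEN. Sum of all frame-10 rolls (0+4) = 4. Cumulative: 81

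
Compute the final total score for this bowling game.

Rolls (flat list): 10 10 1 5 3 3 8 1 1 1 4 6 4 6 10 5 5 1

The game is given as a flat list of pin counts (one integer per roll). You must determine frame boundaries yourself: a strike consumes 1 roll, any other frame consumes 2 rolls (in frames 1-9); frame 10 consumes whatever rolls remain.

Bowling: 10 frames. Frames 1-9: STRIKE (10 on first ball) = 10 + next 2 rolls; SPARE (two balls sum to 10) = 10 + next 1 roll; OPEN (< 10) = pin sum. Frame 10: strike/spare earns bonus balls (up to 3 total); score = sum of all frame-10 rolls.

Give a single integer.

Frame 1: STRIKE. 10 + next two rolls (10+1) = 21. Cumulative: 21
Frame 2: STRIKE. 10 + next two rolls (1+5) = 16. Cumulative: 37
Frame 3: OPEN (1+5=6). Cumulative: 43
Frame 4: OPEN (3+3=6). Cumulative: 49
Frame 5: OPEN (8+1=9). Cumulative: 58
Frame 6: OPEN (1+1=2). Cumulative: 60
Frame 7: SPARE (4+6=10). 10 + next roll (4) = 14. Cumulative: 74
Frame 8: SPARE (4+6=10). 10 + next roll (10) = 20. Cumulative: 94
Frame 9: STRIKE. 10 + next two rolls (5+5) = 20. Cumulative: 114
Frame 10: SPARE. Sum of all frame-10 rolls (5+5+1) = 11. Cumulative: 125

Answer: 125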